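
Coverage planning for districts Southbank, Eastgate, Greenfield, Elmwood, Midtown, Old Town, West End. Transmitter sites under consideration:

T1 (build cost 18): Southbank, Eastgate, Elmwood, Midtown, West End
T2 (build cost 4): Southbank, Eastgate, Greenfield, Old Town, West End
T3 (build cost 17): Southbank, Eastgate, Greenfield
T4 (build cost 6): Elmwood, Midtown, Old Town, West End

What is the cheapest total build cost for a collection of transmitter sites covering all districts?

T2, T4 cover every district at build cost 4 + 6 = 10.
Any cover uses at least 2 transmitter sites; among all covering selections none totals below 10.

10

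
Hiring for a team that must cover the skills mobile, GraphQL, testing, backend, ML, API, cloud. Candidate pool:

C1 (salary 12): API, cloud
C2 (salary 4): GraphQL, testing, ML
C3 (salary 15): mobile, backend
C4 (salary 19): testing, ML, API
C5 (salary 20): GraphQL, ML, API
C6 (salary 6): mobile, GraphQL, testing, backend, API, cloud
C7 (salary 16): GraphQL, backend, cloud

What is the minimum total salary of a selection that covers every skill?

C2, C6 cover every skill at salary 4 + 6 = 10.
Any cover uses at least 2 candidates; among all covering selections none totals below 10.

10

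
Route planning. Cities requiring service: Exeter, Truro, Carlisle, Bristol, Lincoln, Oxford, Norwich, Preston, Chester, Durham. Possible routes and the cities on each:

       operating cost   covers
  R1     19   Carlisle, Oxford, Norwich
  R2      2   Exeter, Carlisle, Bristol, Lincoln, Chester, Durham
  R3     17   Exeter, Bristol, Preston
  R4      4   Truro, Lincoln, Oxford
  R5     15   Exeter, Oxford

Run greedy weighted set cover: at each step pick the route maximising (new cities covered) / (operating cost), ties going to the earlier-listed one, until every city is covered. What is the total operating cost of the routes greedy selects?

42

Pick 1: R2 adds 6 new (Exeter, Carlisle, Bristol, Lincoln, Chester, Durham) at operating cost 2 (ratio 6/2).
Pick 2: R4 adds 2 new (Truro, Oxford) at operating cost 4 (ratio 2/4).
Pick 3: R3 adds 1 new (Preston) at operating cost 17 (ratio 1/17).
Pick 4: R1 adds 1 new (Norwich) at operating cost 19 (ratio 1/19).
Greedy total operating cost: 2 + 4 + 17 + 19 = 42.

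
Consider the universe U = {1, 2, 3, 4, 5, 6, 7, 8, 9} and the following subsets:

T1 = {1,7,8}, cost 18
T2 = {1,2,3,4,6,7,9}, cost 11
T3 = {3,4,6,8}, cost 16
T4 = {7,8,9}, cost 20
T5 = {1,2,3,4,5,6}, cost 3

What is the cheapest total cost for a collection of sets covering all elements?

T4, T5 cover every element at cost 20 + 3 = 23.
Any cover uses at least 2 sets; among all covering selections none totals below 23.

23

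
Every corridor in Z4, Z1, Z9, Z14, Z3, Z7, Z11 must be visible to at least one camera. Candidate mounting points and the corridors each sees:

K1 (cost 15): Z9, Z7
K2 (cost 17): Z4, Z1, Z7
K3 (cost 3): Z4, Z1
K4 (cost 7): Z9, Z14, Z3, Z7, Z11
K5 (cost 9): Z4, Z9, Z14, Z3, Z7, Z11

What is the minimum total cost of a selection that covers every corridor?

10

K3, K4 cover every corridor at cost 3 + 7 = 10.
Any cover uses at least 2 camera mounts; among all covering selections none totals below 10.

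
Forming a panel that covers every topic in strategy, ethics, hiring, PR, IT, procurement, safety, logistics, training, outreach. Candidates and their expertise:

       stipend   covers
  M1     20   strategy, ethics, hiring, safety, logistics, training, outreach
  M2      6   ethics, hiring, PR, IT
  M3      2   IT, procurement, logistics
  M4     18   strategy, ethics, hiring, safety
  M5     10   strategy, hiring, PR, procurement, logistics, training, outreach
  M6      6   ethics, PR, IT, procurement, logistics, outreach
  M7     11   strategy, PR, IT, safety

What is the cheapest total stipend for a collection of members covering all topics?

26

M1, M6 cover every topic at stipend 20 + 6 = 26.
Any cover uses at least 2 members; among all covering selections none totals below 26.
Greedy by coverage-per-stipend would pick M3, M2, M5, M7 for 29 — worse than the optimum 26.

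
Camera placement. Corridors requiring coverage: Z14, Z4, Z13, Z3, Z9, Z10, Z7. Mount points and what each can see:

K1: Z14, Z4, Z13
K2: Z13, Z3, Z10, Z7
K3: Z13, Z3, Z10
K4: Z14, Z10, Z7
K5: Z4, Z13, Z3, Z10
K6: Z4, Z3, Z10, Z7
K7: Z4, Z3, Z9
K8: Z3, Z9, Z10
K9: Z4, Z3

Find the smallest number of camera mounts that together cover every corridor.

3

K1, K2, K7 together cover {Z14, Z4, Z13, Z3, Z9, Z10, Z7} — every corridor.
No 2 of the 9 camera mounts cover everything (all 36 pairs fall short), so 3 is minimum.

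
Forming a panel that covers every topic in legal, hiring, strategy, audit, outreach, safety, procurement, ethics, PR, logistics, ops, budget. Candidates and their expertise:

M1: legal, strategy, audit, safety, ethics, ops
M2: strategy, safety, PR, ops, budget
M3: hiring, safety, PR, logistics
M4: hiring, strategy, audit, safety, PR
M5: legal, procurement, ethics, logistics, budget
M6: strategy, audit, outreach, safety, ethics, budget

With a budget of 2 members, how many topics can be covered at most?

Choosing M4, M5 covers {legal, hiring, strategy, audit, safety, procurement, ethics, PR, logistics, budget} — 10 topics.
No choice of 2 members does better; here outreach, ops are left uncovered.

10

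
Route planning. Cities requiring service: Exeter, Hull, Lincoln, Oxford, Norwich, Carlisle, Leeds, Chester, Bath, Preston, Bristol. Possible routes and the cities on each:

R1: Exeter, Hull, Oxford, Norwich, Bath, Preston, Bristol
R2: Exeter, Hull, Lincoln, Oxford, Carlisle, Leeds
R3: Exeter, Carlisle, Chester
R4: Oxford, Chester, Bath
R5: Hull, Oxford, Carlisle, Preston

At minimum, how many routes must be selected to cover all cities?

R1, R2, R3 together cover {Exeter, Hull, Lincoln, Oxford, Norwich, Carlisle, Leeds, Chester, Bath, Preston, Bristol} — every city.
No 2 of the 5 routes cover everything (all 10 pairs fall short), so 3 is minimum.

3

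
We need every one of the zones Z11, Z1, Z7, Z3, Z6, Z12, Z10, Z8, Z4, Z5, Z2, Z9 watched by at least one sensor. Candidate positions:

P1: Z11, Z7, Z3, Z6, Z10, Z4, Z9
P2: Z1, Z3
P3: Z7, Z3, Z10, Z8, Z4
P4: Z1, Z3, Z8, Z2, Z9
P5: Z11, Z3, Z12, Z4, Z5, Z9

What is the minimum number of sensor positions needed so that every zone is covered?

P1, P4, P5 together cover {Z11, Z1, Z7, Z3, Z6, Z12, Z10, Z8, Z4, Z5, Z2, Z9} — every zone.
No 2 of the 5 sensor positions cover everything (all 10 pairs fall short), so 3 is minimum.

3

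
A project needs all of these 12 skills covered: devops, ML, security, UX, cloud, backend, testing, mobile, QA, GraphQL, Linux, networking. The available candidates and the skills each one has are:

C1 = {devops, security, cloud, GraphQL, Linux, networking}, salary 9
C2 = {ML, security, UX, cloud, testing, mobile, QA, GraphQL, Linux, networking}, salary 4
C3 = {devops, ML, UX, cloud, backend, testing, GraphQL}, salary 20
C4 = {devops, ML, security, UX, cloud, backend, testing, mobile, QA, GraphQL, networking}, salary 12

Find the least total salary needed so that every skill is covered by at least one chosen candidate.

C2, C4 cover every skill at salary 4 + 12 = 16.
Any cover uses at least 2 candidates; among all covering selections none totals below 16.

16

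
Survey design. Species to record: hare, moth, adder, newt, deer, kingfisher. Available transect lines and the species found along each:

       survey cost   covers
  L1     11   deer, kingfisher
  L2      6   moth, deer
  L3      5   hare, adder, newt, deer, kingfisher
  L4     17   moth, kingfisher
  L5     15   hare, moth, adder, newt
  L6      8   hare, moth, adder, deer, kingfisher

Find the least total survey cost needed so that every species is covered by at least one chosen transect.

11

L2, L3 cover every species at survey cost 6 + 5 = 11.
Any cover uses at least 2 transects; among all covering selections none totals below 11.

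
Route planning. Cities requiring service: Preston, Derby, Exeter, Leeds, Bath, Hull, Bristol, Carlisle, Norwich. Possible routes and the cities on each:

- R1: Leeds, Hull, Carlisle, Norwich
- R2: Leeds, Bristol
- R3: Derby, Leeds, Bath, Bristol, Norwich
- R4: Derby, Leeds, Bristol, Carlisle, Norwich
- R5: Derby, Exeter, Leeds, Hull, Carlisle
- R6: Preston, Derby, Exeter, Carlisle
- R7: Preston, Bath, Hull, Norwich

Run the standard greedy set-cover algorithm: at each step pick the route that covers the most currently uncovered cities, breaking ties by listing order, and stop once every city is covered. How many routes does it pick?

3

Pick 1: R3 covers 5 new cities (Derby, Leeds, Bath, Bristol, Norwich).
Pick 2: R5 covers 3 new cities (Exeter, Hull, Carlisle).
Pick 3: R6 covers 1 new cities (Preston).
Greedy uses 3 routes.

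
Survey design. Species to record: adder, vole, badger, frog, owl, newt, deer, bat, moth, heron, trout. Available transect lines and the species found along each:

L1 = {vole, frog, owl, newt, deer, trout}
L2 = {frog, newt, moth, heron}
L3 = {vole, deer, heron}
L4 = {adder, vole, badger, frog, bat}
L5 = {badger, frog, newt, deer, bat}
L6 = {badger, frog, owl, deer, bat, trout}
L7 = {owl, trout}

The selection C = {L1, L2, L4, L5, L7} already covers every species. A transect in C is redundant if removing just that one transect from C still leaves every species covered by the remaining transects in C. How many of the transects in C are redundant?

3

Drop L1: the rest still cover every species — redundant.
Drop L2: moth, heron uncovered — not redundant.
Drop L4: adder uncovered — not redundant.
Drop L5: the rest still cover every species — redundant.
Drop L7: the rest still cover every species — redundant.
3 redundant: L1, L5, L7.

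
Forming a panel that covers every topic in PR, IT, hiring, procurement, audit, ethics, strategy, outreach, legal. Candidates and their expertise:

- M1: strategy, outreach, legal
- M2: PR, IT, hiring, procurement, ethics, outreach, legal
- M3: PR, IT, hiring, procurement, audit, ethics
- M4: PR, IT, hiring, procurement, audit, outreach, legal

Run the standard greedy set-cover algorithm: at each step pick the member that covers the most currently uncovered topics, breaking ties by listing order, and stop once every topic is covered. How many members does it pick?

Pick 1: M2 covers 7 new topics (PR, IT, hiring, procurement, ethics, outreach, legal).
Pick 2: M1 covers 1 new topics (strategy).
Pick 3: M3 covers 1 new topics (audit).
Greedy uses 3 members. (The true minimum is 2.)

3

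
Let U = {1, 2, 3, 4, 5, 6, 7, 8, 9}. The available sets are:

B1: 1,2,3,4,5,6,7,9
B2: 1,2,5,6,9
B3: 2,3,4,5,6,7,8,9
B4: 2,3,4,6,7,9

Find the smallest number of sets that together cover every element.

2

B1, B3 together cover {1, 2, 3, 4, 5, 6, 7, 8, 9} — every element.
No single set contains all 9 elements, so 2 is optimal.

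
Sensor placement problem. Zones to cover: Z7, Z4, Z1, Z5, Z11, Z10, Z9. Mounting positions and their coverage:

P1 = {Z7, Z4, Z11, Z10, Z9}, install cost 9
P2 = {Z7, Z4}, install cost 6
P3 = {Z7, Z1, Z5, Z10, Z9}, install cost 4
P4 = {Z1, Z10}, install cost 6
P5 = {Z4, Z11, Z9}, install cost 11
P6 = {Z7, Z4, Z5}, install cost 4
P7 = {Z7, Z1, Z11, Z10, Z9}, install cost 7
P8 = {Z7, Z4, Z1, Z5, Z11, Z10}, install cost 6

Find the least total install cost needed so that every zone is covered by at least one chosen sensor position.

10

P3, P8 cover every zone at install cost 4 + 6 = 10.
Any cover uses at least 2 sensor positions; among all covering selections none totals below 10.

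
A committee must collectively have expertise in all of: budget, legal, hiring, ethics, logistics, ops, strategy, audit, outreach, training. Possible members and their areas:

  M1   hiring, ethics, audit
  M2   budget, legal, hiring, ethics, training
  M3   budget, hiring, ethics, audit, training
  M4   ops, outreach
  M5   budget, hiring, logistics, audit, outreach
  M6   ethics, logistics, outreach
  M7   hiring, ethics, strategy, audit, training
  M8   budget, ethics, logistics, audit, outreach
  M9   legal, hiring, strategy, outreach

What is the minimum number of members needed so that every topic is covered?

4

M2, M4, M5, M7 together cover {budget, legal, hiring, ethics, logistics, ops, strategy, audit, outreach, training} — every topic.
No 3 of the 9 members cover everything (all 84 triples fall short), so 4 is minimum.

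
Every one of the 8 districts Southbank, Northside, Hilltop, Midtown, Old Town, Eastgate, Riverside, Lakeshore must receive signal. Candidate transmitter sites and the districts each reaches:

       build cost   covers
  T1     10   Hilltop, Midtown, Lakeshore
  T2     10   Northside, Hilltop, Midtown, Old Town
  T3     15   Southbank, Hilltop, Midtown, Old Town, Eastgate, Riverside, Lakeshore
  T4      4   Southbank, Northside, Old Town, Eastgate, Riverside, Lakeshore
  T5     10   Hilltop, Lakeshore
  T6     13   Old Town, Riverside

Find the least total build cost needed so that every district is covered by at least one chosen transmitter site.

14

T1, T4 cover every district at build cost 10 + 4 = 14.
Any cover uses at least 2 transmitter sites; among all covering selections none totals below 14.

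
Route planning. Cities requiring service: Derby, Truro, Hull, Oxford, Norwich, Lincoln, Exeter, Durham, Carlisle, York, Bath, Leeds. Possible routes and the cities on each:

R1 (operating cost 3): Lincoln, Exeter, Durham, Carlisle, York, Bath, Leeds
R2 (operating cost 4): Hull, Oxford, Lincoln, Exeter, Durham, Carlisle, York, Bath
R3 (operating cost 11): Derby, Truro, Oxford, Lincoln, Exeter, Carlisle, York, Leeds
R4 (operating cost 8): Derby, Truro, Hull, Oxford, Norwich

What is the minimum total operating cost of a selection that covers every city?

R1, R4 cover every city at operating cost 3 + 8 = 11.
Any cover uses at least 2 routes; among all covering selections none totals below 11.

11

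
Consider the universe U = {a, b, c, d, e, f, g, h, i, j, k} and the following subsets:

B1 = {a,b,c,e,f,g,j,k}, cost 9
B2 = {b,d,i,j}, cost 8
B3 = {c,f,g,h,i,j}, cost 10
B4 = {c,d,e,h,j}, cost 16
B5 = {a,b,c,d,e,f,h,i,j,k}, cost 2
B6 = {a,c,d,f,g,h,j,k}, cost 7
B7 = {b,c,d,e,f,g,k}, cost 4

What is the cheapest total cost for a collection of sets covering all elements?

B5, B7 cover every element at cost 2 + 4 = 6.
Any cover uses at least 2 sets; among all covering selections none totals below 6.

6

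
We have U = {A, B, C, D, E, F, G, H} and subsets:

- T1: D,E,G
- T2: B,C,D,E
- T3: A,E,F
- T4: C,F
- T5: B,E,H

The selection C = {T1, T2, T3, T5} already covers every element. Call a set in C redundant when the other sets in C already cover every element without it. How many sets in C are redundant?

Drop T1: G uncovered — not redundant.
Drop T2: C uncovered — not redundant.
Drop T3: A, F uncovered — not redundant.
Drop T5: H uncovered — not redundant.
None of the sets in C is redundant.

0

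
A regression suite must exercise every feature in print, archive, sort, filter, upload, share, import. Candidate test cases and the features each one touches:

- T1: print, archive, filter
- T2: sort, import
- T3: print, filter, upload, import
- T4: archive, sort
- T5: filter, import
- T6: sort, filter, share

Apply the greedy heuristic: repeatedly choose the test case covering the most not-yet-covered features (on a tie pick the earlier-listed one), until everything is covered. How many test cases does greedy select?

Pick 1: T3 covers 4 new features (print, filter, upload, import).
Pick 2: T4 covers 2 new features (archive, sort).
Pick 3: T6 covers 1 new features (share).
Greedy uses 3 test cases.

3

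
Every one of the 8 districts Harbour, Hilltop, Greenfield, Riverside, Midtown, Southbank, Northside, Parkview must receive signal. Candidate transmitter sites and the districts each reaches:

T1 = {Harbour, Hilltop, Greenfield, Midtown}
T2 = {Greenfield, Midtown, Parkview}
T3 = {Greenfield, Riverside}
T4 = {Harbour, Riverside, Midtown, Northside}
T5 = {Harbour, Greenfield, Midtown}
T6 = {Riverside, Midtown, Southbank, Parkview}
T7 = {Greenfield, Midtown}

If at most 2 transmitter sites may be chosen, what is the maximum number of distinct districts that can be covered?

Choosing T1, T6 covers {Harbour, Hilltop, Greenfield, Riverside, Midtown, Southbank, Parkview} — 7 districts.
No choice of 2 transmitter sites does better; here Northside is left uncovered.

7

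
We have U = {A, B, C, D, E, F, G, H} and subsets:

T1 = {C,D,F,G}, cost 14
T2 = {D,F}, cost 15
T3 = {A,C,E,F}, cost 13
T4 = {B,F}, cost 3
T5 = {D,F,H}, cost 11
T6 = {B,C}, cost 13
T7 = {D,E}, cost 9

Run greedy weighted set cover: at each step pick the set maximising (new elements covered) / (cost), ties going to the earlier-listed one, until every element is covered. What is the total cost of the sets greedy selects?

Pick 1: T4 adds 2 new (B, F) at cost 3 (ratio 2/3).
Pick 2: T3 adds 3 new (A, C, E) at cost 13 (ratio 3/13).
Pick 3: T5 adds 2 new (D, H) at cost 11 (ratio 2/11).
Pick 4: T1 adds 1 new (G) at cost 14 (ratio 1/14).
Greedy total cost: 3 + 13 + 11 + 14 = 41.

41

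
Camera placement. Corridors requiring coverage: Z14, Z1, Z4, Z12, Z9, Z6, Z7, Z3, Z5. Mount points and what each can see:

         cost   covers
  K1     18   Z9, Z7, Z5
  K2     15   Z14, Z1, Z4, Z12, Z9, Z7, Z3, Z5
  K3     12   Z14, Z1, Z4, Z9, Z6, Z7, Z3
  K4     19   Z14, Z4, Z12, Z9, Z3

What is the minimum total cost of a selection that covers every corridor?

27

K2, K3 cover every corridor at cost 15 + 12 = 27.
Any cover uses at least 2 camera mounts; among all covering selections none totals below 27.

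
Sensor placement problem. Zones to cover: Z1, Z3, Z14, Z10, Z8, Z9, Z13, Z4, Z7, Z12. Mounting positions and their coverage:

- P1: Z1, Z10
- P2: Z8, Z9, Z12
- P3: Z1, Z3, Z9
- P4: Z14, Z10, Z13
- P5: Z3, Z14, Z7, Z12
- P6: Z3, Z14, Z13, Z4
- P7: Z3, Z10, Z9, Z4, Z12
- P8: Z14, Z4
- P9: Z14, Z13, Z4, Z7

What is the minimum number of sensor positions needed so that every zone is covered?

P1, P2, P3, P9 together cover {Z1, Z3, Z14, Z10, Z8, Z9, Z13, Z4, Z7, Z12} — every zone.
No 3 of the 9 sensor positions cover everything (all 84 triples fall short), so 4 is minimum.

4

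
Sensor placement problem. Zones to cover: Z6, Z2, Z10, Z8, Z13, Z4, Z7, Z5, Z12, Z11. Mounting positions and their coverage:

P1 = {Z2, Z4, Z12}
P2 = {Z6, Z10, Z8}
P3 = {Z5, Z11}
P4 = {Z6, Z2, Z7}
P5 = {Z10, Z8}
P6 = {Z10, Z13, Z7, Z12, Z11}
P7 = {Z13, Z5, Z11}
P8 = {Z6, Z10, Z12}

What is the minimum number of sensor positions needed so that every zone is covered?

P1, P2, P3, P6 together cover {Z6, Z2, Z10, Z8, Z13, Z4, Z7, Z5, Z12, Z11} — every zone.
No 3 of the 8 sensor positions cover everything (all 56 triples fall short), so 4 is minimum.

4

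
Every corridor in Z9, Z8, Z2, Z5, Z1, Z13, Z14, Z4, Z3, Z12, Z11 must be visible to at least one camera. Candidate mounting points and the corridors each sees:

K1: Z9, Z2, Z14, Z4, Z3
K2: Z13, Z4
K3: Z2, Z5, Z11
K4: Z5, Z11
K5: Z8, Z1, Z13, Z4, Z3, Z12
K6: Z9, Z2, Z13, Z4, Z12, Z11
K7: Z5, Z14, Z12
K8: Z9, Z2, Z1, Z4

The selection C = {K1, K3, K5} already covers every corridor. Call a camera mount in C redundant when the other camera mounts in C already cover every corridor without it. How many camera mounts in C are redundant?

Drop K1: Z9, Z14 uncovered — not redundant.
Drop K3: Z5, Z11 uncovered — not redundant.
Drop K5: Z8, Z1, Z13, Z12 uncovered — not redundant.
None of the camera mounts in C is redundant.

0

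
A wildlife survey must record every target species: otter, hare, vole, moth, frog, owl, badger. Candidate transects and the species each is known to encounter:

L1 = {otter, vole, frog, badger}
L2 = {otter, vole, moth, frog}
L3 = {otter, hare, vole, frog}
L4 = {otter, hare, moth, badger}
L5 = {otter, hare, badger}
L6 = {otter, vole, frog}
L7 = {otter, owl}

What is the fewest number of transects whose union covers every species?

3

L1, L4, L7 together cover {otter, hare, vole, moth, frog, owl, badger} — every species.
No 2 of the 7 transects cover everything (all 21 pairs fall short), so 3 is minimum.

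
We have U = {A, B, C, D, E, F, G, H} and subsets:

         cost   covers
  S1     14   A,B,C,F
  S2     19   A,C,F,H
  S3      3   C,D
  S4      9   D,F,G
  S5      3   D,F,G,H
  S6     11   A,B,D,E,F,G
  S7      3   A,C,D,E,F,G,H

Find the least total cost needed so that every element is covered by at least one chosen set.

14

S6, S7 cover every element at cost 11 + 3 = 14.
Any cover uses at least 2 sets; among all covering selections none totals below 14.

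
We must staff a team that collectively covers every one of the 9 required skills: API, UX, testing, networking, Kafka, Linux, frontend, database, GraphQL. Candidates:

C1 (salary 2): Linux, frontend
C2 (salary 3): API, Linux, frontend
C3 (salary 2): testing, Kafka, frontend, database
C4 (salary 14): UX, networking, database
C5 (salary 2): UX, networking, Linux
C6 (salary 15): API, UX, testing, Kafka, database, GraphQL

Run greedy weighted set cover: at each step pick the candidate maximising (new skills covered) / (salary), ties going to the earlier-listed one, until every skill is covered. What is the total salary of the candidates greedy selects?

22

Pick 1: C3 adds 4 new (testing, Kafka, frontend, database) at salary 2 (ratio 4/2).
Pick 2: C5 adds 3 new (UX, networking, Linux) at salary 2 (ratio 3/2).
Pick 3: C2 adds 1 new (API) at salary 3 (ratio 1/3).
Pick 4: C6 adds 1 new (GraphQL) at salary 15 (ratio 1/15).
Greedy total salary: 2 + 2 + 3 + 15 = 22. (The true optimum is 19, so greedy overshoots here.)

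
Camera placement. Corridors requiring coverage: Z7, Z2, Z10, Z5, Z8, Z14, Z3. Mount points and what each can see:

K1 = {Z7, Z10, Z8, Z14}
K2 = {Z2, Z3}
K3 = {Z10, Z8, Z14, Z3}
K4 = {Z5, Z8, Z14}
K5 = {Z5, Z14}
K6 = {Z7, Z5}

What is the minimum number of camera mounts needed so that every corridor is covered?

K1, K2, K4 together cover {Z7, Z2, Z10, Z5, Z8, Z14, Z3} — every corridor.
No 2 of the 6 camera mounts cover everything (all 15 pairs fall short), so 3 is minimum.

3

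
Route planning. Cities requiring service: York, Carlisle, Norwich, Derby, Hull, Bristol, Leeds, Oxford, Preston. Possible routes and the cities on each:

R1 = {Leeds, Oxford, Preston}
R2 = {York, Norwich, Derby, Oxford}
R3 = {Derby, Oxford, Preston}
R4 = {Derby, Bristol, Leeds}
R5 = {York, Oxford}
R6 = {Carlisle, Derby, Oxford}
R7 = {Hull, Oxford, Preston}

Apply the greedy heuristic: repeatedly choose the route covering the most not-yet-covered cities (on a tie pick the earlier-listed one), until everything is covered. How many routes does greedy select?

5

Pick 1: R2 covers 4 new cities (York, Norwich, Derby, Oxford).
Pick 2: R1 covers 2 new cities (Leeds, Preston).
Pick 3: R4 covers 1 new cities (Bristol).
Pick 4: R6 covers 1 new cities (Carlisle).
Pick 5: R7 covers 1 new cities (Hull).
Greedy uses 5 routes. (The true minimum is 4.)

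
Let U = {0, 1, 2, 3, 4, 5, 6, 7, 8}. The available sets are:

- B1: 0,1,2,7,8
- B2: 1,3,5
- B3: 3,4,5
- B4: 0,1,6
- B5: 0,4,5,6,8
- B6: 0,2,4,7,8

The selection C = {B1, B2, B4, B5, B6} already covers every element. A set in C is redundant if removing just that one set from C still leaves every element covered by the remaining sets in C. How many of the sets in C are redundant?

Drop B1: the rest still cover every element — redundant.
Drop B2: 3 uncovered — not redundant.
Drop B4: the rest still cover every element — redundant.
Drop B5: the rest still cover every element — redundant.
Drop B6: the rest still cover every element — redundant.
4 redundant: B1, B4, B5, B6.

4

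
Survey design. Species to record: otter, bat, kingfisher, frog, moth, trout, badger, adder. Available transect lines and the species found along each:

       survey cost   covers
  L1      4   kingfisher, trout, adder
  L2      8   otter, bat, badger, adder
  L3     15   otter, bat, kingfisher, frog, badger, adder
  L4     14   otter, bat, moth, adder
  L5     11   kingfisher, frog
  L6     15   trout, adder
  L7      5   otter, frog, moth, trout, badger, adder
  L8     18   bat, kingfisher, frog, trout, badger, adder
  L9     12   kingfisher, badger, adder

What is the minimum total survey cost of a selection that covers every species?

L1, L2, L7 cover every species at survey cost 4 + 8 + 5 = 17.
Any cover uses at least 2 transects; among all covering selections none totals below 17.

17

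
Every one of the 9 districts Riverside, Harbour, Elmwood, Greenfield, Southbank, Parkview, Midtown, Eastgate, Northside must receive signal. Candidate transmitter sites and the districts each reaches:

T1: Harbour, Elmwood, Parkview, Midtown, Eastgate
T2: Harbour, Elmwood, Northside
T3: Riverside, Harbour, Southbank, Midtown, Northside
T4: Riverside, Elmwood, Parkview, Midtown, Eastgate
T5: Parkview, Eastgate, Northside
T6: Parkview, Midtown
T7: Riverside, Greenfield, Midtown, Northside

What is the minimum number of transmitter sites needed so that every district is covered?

T1, T3, T7 together cover {Riverside, Harbour, Elmwood, Greenfield, Southbank, Parkview, Midtown, Eastgate, Northside} — every district.
No 2 of the 7 transmitter sites cover everything (all 21 pairs fall short), so 3 is minimum.

3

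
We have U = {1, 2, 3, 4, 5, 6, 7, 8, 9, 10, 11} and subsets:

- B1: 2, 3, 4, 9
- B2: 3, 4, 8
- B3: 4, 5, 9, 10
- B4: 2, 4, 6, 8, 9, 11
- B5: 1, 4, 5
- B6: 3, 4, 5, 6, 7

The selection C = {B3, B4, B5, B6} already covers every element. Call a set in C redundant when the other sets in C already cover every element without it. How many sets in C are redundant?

Drop B3: 10 uncovered — not redundant.
Drop B4: 2, 8, 11 uncovered — not redundant.
Drop B5: 1 uncovered — not redundant.
Drop B6: 3, 7 uncovered — not redundant.
None of the sets in C is redundant.

0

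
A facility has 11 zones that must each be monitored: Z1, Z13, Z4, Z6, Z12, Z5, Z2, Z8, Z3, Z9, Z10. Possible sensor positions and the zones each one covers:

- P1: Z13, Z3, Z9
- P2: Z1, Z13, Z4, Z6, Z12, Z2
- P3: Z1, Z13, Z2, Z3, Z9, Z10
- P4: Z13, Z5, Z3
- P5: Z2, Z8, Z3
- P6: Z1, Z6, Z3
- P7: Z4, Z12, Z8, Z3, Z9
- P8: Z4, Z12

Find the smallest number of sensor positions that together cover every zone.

P2, P3, P4, P5 together cover {Z1, Z13, Z4, Z6, Z12, Z5, Z2, Z8, Z3, Z9, Z10} — every zone.
No 3 of the 8 sensor positions cover everything (all 56 triples fall short), so 4 is minimum.

4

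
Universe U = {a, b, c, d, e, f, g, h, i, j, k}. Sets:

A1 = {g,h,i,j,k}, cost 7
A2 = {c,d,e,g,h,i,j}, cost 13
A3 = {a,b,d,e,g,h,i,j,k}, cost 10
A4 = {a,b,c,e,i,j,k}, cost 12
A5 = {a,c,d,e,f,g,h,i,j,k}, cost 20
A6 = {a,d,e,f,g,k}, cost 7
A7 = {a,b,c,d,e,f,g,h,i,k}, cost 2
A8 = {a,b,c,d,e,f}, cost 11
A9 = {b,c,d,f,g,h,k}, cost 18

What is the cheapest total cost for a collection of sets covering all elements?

A1, A7 cover every element at cost 7 + 2 = 9.
Any cover uses at least 2 sets; among all covering selections none totals below 9.

9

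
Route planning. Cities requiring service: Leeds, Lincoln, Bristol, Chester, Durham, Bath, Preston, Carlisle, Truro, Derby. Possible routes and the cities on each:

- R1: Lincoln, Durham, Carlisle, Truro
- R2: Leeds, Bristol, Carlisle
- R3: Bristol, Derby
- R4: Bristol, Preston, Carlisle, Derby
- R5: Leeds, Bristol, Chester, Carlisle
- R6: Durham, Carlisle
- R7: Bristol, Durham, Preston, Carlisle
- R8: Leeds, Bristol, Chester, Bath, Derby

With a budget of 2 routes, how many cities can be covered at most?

Choosing R1, R8 covers {Leeds, Lincoln, Bristol, Chester, Durham, Bath, Carlisle, Truro, Derby} — 9 cities.
No choice of 2 routes does better; here Preston is left uncovered.

9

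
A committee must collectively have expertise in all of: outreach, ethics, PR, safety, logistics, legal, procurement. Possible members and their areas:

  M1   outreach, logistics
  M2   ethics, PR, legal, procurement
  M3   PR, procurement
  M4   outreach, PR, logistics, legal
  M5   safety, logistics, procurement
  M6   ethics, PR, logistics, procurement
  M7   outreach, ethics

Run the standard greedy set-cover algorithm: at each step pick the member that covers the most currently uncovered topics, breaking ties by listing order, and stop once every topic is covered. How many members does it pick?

Pick 1: M2 covers 4 new topics (ethics, PR, legal, procurement).
Pick 2: M1 covers 2 new topics (outreach, logistics).
Pick 3: M5 covers 1 new topics (safety).
Greedy uses 3 members.

3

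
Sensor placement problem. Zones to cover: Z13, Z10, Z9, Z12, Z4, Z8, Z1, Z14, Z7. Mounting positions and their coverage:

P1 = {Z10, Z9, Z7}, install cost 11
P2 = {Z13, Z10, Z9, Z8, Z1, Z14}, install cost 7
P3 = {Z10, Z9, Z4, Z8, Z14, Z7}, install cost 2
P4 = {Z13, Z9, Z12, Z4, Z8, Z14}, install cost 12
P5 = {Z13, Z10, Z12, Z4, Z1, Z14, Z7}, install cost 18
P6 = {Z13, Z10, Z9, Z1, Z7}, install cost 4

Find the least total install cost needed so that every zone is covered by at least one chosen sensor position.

16

P4, P6 cover every zone at install cost 12 + 4 = 16.
Any cover uses at least 2 sensor positions; among all covering selections none totals below 16.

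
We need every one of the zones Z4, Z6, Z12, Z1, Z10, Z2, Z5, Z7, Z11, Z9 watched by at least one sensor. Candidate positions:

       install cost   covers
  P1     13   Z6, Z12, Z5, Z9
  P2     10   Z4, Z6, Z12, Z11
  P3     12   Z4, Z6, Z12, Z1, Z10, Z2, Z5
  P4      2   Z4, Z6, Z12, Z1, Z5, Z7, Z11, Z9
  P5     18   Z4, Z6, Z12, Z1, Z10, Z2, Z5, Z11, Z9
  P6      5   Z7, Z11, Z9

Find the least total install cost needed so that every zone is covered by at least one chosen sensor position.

P3, P4 cover every zone at install cost 12 + 2 = 14.
Any cover uses at least 2 sensor positions; among all covering selections none totals below 14.

14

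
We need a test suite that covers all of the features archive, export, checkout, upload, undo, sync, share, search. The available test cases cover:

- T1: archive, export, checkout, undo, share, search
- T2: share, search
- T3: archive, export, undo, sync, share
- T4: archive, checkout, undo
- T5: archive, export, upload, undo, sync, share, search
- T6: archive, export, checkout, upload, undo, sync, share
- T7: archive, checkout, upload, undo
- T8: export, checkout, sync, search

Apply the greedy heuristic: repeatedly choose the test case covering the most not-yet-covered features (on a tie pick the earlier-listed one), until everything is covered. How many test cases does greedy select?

2

Pick 1: T5 covers 7 new features (archive, export, upload, undo, sync, share, search).
Pick 2: T1 covers 1 new features (checkout).
Greedy uses 2 test cases.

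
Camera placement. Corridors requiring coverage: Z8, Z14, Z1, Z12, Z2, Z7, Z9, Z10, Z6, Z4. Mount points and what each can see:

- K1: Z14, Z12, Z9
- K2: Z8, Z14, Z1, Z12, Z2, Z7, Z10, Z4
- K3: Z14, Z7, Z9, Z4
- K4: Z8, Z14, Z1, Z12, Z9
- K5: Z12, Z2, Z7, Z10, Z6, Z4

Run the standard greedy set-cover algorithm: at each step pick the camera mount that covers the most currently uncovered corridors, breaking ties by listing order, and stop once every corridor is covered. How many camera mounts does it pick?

Pick 1: K2 covers 8 new corridors (Z8, Z14, Z1, Z12, Z2, Z7, Z10, Z4).
Pick 2: K1 covers 1 new corridors (Z9).
Pick 3: K5 covers 1 new corridors (Z6).
Greedy uses 3 camera mounts. (The true minimum is 2.)

3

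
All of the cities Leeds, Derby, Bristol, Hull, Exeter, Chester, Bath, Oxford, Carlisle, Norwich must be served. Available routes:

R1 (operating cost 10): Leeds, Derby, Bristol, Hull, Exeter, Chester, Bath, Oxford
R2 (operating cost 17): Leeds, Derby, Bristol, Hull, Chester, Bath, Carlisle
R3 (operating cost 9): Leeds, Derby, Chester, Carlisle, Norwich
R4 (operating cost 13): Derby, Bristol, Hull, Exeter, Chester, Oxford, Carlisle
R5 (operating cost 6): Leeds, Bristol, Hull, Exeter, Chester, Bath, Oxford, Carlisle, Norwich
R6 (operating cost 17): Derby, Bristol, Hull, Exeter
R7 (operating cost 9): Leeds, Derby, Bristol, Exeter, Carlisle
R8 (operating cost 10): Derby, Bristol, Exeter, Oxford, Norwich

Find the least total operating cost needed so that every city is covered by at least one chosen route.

R3, R5 cover every city at operating cost 9 + 6 = 15.
Any cover uses at least 2 routes; among all covering selections none totals below 15.

15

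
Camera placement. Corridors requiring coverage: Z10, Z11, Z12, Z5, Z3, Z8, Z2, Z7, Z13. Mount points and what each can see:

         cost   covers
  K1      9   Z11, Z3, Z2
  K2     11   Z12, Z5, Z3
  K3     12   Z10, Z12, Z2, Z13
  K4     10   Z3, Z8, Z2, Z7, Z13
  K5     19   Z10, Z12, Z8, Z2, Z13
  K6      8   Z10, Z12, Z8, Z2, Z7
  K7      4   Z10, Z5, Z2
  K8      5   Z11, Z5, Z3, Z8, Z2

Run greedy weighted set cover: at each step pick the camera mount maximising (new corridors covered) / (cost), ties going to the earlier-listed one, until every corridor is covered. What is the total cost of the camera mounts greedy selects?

Pick 1: K8 adds 5 new (Z11, Z5, Z3, Z8, Z2) at cost 5 (ratio 5/5).
Pick 2: K6 adds 3 new (Z10, Z12, Z7) at cost 8 (ratio 3/8).
Pick 3: K4 adds 1 new (Z13) at cost 10 (ratio 1/10).
Greedy total cost: 5 + 8 + 10 = 23.

23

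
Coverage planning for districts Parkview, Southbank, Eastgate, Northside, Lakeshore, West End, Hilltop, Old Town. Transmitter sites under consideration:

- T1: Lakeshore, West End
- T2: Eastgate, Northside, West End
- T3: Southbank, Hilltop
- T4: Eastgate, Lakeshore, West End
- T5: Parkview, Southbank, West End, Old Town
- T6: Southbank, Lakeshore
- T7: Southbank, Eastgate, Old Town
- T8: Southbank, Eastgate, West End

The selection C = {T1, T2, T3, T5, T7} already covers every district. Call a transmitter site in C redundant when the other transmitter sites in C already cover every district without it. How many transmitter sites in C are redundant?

1

Drop T1: Lakeshore uncovered — not redundant.
Drop T2: Northside uncovered — not redundant.
Drop T3: Hilltop uncovered — not redundant.
Drop T5: Parkview uncovered — not redundant.
Drop T7: the rest still cover every district — redundant.
1 redundant: T7.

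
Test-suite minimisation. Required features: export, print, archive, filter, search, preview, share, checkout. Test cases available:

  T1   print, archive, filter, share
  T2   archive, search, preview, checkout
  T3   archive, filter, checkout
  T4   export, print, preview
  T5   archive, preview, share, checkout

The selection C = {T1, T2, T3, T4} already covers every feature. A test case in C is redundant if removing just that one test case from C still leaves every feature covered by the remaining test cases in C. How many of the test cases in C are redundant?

Drop T1: share uncovered — not redundant.
Drop T2: search uncovered — not redundant.
Drop T3: the rest still cover every feature — redundant.
Drop T4: export uncovered — not redundant.
1 redundant: T3.

1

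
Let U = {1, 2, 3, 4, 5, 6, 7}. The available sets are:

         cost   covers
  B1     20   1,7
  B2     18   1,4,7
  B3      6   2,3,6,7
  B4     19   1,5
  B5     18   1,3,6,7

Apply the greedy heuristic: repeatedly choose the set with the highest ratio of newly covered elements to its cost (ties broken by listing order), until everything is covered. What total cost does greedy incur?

43

Pick 1: B3 adds 4 new (2, 3, 6, 7) at cost 6 (ratio 4/6).
Pick 2: B2 adds 2 new (1, 4) at cost 18 (ratio 2/18).
Pick 3: B4 adds 1 new (5) at cost 19 (ratio 1/19).
Greedy total cost: 6 + 18 + 19 = 43.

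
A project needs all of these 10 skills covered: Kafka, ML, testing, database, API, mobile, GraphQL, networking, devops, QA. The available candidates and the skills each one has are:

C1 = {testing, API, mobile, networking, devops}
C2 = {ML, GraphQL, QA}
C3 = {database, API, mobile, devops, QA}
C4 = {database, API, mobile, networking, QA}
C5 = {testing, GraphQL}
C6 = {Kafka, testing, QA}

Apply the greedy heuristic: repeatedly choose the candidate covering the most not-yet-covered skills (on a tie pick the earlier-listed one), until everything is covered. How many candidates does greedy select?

4

Pick 1: C1 covers 5 new skills (testing, API, mobile, networking, devops).
Pick 2: C2 covers 3 new skills (ML, GraphQL, QA).
Pick 3: C3 covers 1 new skills (database).
Pick 4: C6 covers 1 new skills (Kafka).
Greedy uses 4 candidates.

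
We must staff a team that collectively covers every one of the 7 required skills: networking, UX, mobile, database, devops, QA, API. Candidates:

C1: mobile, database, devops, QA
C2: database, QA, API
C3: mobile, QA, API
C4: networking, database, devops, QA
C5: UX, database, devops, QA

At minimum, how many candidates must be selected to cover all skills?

C3, C4, C5 together cover {networking, UX, mobile, database, devops, QA, API} — every skill.
No 2 of the 5 candidates cover everything (all 10 pairs fall short), so 3 is minimum.
Greedy (largest uncovered first) would take C1, C2, C4, C5 — 4 candidates — but 3 suffice.

3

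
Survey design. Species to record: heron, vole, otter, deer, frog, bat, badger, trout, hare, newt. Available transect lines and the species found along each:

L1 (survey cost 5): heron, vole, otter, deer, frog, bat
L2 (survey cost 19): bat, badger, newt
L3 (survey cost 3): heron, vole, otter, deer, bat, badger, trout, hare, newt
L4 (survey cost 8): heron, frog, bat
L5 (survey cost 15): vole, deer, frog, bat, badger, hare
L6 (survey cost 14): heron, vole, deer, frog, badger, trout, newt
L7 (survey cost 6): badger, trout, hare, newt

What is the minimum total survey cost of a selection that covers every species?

8

L1, L3 cover every species at survey cost 5 + 3 = 8.
Any cover uses at least 2 transects; among all covering selections none totals below 8.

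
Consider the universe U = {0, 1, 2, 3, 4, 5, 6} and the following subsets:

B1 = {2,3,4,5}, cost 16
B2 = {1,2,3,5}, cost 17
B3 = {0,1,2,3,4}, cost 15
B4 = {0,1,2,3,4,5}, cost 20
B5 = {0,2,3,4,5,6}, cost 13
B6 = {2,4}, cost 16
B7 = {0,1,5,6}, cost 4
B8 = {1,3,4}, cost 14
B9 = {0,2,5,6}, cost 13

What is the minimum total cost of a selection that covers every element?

B5, B7 cover every element at cost 13 + 4 = 17.
Any cover uses at least 2 sets; among all covering selections none totals below 17.

17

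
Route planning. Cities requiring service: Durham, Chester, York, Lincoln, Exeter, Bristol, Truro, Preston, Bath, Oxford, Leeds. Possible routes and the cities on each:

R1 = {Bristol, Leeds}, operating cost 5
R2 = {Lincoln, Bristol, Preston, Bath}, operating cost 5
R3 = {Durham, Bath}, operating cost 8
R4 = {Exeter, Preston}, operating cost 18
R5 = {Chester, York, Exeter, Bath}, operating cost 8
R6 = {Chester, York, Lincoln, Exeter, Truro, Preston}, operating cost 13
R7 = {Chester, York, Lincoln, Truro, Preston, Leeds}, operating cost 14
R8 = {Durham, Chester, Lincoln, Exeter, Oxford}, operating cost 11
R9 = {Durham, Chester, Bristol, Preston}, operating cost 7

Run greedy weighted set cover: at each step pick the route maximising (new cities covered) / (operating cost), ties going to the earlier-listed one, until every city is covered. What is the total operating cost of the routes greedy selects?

Pick 1: R2 adds 4 new (Lincoln, Bristol, Preston, Bath) at operating cost 5 (ratio 4/5).
Pick 2: R5 adds 3 new (Chester, York, Exeter) at operating cost 8 (ratio 3/8).
Pick 3: R1 adds 1 new (Leeds) at operating cost 5 (ratio 1/5).
Pick 4: R8 adds 2 new (Durham, Oxford) at operating cost 11 (ratio 2/11).
Pick 5: R6 adds 1 new (Truro) at operating cost 13 (ratio 1/13).
Greedy total operating cost: 5 + 8 + 5 + 11 + 13 = 42. (The true optimum is 30, so greedy overshoots here.)

42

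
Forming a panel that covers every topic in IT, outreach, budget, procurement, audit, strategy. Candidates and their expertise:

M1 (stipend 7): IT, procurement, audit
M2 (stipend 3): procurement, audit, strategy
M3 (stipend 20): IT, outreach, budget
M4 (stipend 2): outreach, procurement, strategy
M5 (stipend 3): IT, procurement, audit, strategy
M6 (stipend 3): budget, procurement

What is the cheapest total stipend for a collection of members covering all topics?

M4, M5, M6 cover every topic at stipend 2 + 3 + 3 = 8.
Any cover uses at least 2 members; among all covering selections none totals below 8.

8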